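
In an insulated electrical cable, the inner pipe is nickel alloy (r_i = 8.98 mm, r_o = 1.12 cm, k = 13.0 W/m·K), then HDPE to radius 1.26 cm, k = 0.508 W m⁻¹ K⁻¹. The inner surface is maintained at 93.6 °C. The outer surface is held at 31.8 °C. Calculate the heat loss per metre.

Series thermal resistances, inner to outer:
  R'_nickel alloy = ln(0.0112/0.00898)/(2πk) = 0.2209/(2π·13.0) = 0.002705 m·K/W
  R'_HDPE = ln(0.0126/0.0112)/(2πk) = 0.1178/(2π·0.508) = 0.03690 m·K/W
ΣR = 0.002705 + 0.03690 = 0.03961 m·K/W
Q' = ΔT/ΣR = (93.6 °C − 31.8 °C)/0.03961 = 1560 W/m

Q' = 1560 W/m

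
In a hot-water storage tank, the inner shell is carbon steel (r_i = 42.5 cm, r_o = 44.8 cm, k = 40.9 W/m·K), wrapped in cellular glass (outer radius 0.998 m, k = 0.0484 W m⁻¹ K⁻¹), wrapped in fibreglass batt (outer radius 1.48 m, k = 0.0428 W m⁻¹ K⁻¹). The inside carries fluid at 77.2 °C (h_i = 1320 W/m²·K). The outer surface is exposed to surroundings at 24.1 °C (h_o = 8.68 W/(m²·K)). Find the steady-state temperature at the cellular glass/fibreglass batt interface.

T = 36.4 °C

Treat each layer as a resistance in series:
  R_conv,in = 1/(4πr²h) = 1/(4π·0.425²·1320) = 3.338×10^-4 K/W
  R_carbon steel = (1/0.425 − 1/0.448)/(4πk) = 0.1208/(4π·40.9) = 2.350×10^-4 K/W
  R_cellular glass = (1/0.448 − 1/0.998)/(4πk) = 1.230/(4π·0.0484) = 2.023 K/W
  R_fibreglass batt = (1/0.998 − 1/1.48)/(4πk) = 0.3263/(4π·0.0428) = 0.6067 K/W
  R_conv,out = 1/(4πr²h) = 1/(4π·1.48²·8.68) = 0.004185 K/W
ΣR = 3.338×10^-4 + 2.350×10^-4 + 2.023 + 0.6067 + 0.004185 = 2.634 K/W
Q = ΔT/ΣR = (77.2 °C − 24.1 °C)/2.634 = 20.16 W
From the inner boundary to the cellular glass/fibreglass batt interface, ΣR_partial = 2.024 K/W.
T_interface = T_in − Q·ΣR_partial = 77.2 °C − (20.16)(2.024) = 36.4 °C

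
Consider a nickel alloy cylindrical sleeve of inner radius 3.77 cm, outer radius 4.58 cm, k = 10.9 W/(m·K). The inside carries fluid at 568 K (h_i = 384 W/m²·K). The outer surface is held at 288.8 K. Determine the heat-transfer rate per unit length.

Q' = 20.2 kW/m

Resistance network (inner→outer):
  R'_conv,in = 1/(2πr h) = 1/(2π·0.0377·384) = 0.01099 m·K/W
  R'_nickel alloy = ln(0.0458/0.0377)/(2πk) = 0.1946/(2π·10.9) = 0.002842 m·K/W
ΣR = 0.01099 + 0.002842 = 0.01383 m·K/W
Q' = ΔT/ΣR = (568 K − 288.8 K)/0.01383 = 20200 W/m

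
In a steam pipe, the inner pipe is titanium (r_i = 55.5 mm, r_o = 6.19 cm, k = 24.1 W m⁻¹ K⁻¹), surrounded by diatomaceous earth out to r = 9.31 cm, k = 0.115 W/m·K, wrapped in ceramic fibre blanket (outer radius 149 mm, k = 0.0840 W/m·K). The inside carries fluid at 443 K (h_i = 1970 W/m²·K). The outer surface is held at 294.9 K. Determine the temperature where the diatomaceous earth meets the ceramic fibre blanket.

Resistance network (inner→outer):
  R'_conv,in = 1/(2πr h) = 1/(2π·0.0555·1970) = 0.001456 m·K/W
  R'_titanium = ln(0.0619/0.0555)/(2πk) = 0.1091/(2π·24.1) = 7.207×10^-4 m·K/W
  R'_diatomaceous earth = ln(0.0931/0.0619)/(2πk) = 0.4082/(2π·0.115) = 0.5649 m·K/W
  R'_ceramic fibre blanket = ln(0.149/0.0931)/(2πk) = 0.4703/(2π·0.0840) = 0.8910 m·K/W
ΣR = 0.001456 + 7.207×10^-4 + 0.5649 + 0.8910 = 1.458 m·K/W
Q' = ΔT/ΣR = (443 K − 294.9 K)/1.458 = 101.6 W/m
From the inner boundary to the diatomaceous earth/ceramic fibre blanket interface, ΣR_partial = 0.5671 m·K/W.
T_interface = T_in − Q'·ΣR_partial = 443 K − (101.6)(0.5671) = 385 K

T = 385 K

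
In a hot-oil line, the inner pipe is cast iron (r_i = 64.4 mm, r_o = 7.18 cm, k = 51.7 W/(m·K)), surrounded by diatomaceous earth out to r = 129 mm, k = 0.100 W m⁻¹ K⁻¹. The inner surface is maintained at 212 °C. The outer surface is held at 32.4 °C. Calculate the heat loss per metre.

Q' = 193 W/m

Series thermal resistances, inner to outer:
  R'_cast iron = ln(0.0718/0.0644)/(2πk) = 0.1088/(2π·51.7) = 3.348×10^-4 m·K/W
  R'_diatomaceous earth = ln(0.129/0.0718)/(2πk) = 0.5859/(2π·0.100) = 0.9325 m·K/W
ΣR = 3.348×10^-4 + 0.9325 = 0.9328 m·K/W
Q' = ΔT/ΣR = (212 °C − 32.4 °C)/0.9328 = 193 W/m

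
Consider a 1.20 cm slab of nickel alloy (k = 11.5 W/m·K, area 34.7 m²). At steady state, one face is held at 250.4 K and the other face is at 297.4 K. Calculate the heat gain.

Q = 1560 kW

Q = kA·ΔT/L = 11.5 × 34.7 × |250.4 K − 297.4 K| / 0.0120 = 1.56×10^6 W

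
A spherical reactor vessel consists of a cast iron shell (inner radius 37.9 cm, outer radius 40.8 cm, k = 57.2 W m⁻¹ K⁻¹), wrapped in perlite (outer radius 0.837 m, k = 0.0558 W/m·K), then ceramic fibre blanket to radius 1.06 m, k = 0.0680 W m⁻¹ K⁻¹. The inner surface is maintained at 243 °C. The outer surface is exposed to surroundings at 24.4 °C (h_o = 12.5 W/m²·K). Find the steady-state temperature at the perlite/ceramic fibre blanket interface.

Resistance network (inner→outer):
  R_cast iron = (1/0.379 − 1/0.408)/(4πk) = 0.1875/(4π·57.2) = 2.609×10^-4 K/W
  R_perlite = (1/0.408 − 1/0.837)/(4πk) = 1.256/(4π·0.0558) = 1.792 K/W
  R_ceramic fibre blanket = (1/0.837 − 1/1.06)/(4πk) = 0.2513/(4π·0.0680) = 0.2941 K/W
  R_conv,out = 1/(4πr²h) = 1/(4π·1.06²·12.5) = 0.005666 K/W
ΣR = 2.609×10^-4 + 1.792 + 0.2941 + 0.005666 = 2.092 K/W
Q = ΔT/ΣR = (243 °C − 24.4 °C)/2.092 = 104.5 W
From the inner boundary to the perlite/ceramic fibre blanket interface, ΣR_partial = 1.792 K/W.
T_interface = T_in − Q·ΣR_partial = 243 °C − (104.5)(1.792) = 55.7 °C

T = 55.7 °C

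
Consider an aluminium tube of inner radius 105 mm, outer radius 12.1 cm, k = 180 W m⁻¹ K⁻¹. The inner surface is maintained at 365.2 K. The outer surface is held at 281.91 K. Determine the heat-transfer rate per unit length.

Q' = 664 kW/m

Q' = 2πk·ΔT/ln(r₂/r₁) = 2π × 180 × 83.29 / ln(0.121/0.105) = 6.64×10^5 W/m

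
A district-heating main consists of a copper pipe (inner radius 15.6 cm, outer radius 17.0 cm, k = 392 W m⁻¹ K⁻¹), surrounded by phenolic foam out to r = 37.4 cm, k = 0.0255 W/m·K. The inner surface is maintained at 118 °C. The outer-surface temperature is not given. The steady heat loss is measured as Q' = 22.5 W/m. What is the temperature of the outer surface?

Series resistances:
  R'_copper = ln(0.170/0.156)/(2πk) = 0.08594/(2π·392) = 3.489×10^-5 m·K/W
  R'_phenolic foam = ln(0.374/0.170)/(2πk) = 0.7885/(2π·0.0255) = 4.921 m·K/W
ΣR = 4.921 m·K/W
ΔT = Q'·ΣR = 22.5 × 4.921 = 110.7 K
Heat flows outward, so T_out = T_in − ΔT = 118 − 110.7 = 7.3 °C

T_out = 7.3 °C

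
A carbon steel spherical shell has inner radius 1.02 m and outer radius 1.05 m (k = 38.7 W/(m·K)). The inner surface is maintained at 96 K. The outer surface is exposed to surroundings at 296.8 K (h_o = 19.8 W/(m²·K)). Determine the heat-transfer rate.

Q = 54.2 kW

Resistance network (inner→outer):
  R_carbon steel = (1/1.02 − 1/1.05)/(4πk) = 0.02801/(4π·38.7) = 5.760×10^-5 K/W
  R_conv,out = 1/(4πr²h) = 1/(4π·1.05²·19.8) = 0.003645 K/W
ΣR = 5.760×10^-5 + 0.003645 = 0.003703 K/W
Q = ΔT/ΣR = (96 K − 296.8 K)/0.003703 = -54200 W
(Negative Q ⇒ heat flows inward; heat gain = 54200 W.)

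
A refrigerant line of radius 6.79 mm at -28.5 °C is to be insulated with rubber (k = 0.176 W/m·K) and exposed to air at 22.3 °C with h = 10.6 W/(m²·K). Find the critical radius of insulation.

r_cr = 1.66 cm

For a cylinder, r_cr = k_ins/h = 0.176/10.6 = 0.0166 m = 1.66 cm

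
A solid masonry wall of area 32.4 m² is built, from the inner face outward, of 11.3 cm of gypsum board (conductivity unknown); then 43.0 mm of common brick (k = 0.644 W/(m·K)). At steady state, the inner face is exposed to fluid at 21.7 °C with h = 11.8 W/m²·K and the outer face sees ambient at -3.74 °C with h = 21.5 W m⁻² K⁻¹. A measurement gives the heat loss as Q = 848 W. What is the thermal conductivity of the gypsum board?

ΣR = ΔT/Q = |21.7 − -3.74|/848 = 0.03000 K/W
Known resistances:
  R_conv,in = 1/(hA) = 1/(11.8·32.4) = 0.002616 K/W
  R_common brick = L/(kA) = 0.0430/(0.644·32.4) = 0.002061 K/W
  R_conv,out = 1/(hA) = 1/(21.5·32.4) = 0.001436 K/W
R_gypsum board = ΣR − ΣR_known = 0.03000 − 0.006113 = 0.02389 K/W
L/(kA) = 0.02389 ⇒ k = 0.113/(0.02389·32.4) = 0.146 W/m·K

k = 0.146 W/m·K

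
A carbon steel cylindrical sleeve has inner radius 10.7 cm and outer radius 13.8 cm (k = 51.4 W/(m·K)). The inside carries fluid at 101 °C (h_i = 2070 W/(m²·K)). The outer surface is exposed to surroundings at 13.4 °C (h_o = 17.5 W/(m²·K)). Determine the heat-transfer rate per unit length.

Resistance network (inner→outer):
  R'_conv,in = 1/(2πr h) = 1/(2π·0.107·2070) = 7.186×10^-4 m·K/W
  R'_carbon steel = ln(0.138/0.107)/(2πk) = 0.2544/(2π·51.4) = 7.878×10^-4 m·K/W
  R'_conv,out = 1/(2πr h) = 1/(2π·0.138·17.5) = 0.06590 m·K/W
ΣR = 7.186×10^-4 + 7.878×10^-4 + 0.06590 = 0.06741 m·K/W
Q' = ΔT/ΣR = (101 °C − 13.4 °C)/0.06741 = 1300 W/m

Q' = 1300 W/m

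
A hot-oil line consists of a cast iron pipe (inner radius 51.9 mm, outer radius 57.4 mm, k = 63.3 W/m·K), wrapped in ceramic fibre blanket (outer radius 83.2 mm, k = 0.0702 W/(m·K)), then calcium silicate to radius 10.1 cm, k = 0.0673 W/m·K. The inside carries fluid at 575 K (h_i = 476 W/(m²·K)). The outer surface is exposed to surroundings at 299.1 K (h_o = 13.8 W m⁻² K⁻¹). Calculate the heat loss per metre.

Treat each layer as a resistance in series:
  R'_conv,in = 1/(2πr h) = 1/(2π·0.0519·476) = 0.006442 m·K/W
  R'_cast iron = ln(0.0574/0.0519)/(2πk) = 0.1007/(2π·63.3) = 2.533×10^-4 m·K/W
  R'_ceramic fibre blanket = ln(0.0832/0.0574)/(2πk) = 0.3712/(2π·0.0702) = 0.8416 m·K/W
  R'_calcium silicate = ln(0.101/0.0832)/(2πk) = 0.1939/(2π·0.0673) = 0.4585 m·K/W
  R'_conv,out = 1/(2πr h) = 1/(2π·0.101·13.8) = 0.1142 m·K/W
ΣR = 0.006442 + 2.533×10^-4 + 0.8416 + 0.4585 + 0.1142 = 1.421 m·K/W
Q' = ΔT/ΣR = (575 K − 299.1 K)/1.421 = 194 W/m

Q' = 194 W/m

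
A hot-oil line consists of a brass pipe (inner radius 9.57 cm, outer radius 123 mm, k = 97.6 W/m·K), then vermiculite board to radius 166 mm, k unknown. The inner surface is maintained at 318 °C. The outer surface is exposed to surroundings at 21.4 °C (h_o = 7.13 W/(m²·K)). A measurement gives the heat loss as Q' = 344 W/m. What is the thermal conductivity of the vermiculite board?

ΣR = ΔT/Q' = |318 − 21.4|/344 = 0.8622 m·K/W
Known resistances:
  R'_brass = ln(0.123/0.0957)/(2πk) = 0.2510/(2π·97.6) = 4.092×10^-4 m·K/W
  R'_conv,out = 1/(2πr h) = 1/(2π·0.166·7.13) = 0.1345 m·K/W
R_vermiculite board = ΣR − ΣR_known = 0.8622 − 0.1349 = 0.7273 m·K/W
ln(r₂/r₁)/(2πk) = 0.7273 ⇒ k = 0.2998/(2π·0.7273) = 0.0656 W/m·K

k = 0.0656 W/m·K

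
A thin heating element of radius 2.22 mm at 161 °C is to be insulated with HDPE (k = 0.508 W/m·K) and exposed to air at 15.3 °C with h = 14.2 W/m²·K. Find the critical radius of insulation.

r_cr = 3.58 cm

For a cylinder, r_cr = k_ins/h = 0.508/14.2 = 0.0358 m = 3.58 cm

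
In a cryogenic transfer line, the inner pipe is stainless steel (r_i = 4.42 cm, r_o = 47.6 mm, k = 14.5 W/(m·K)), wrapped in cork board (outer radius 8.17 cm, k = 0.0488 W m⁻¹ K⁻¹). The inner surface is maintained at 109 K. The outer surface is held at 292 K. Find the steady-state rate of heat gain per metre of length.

Q' = 104 W/m

Treat each layer as a resistance in series:
  R'_stainless steel = ln(0.0476/0.0442)/(2πk) = 0.07411/(2π·14.5) = 8.134×10^-4 m·K/W
  R'_cork board = ln(0.0817/0.0476)/(2πk) = 0.5402/(2π·0.0488) = 1.762 m·K/W
ΣR = 8.134×10^-4 + 1.762 = 1.763 m·K/W
Q' = ΔT/ΣR = (109 K − 292 K)/1.763 = -104 W/m
(Negative Q' ⇒ heat flows inward; heat gain = 104 W/m.)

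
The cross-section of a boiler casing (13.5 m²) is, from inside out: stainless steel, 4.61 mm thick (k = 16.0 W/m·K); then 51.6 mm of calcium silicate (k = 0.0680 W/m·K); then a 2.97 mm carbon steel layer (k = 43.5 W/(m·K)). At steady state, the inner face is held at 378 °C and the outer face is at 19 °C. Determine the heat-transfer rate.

Q = 6380 W

Treat each layer as a resistance in series:
  R_stainless steel = L/(kA) = 0.00461/(16.0·13.5) = 2.134×10^-5 K/W
  R_calcium silicate = L/(kA) = 0.0516/(0.0680·13.5) = 0.05621 K/W
  R_carbon steel = L/(kA) = 0.00297/(43.5·13.5) = 5.057×10^-6 K/W
ΣR = 2.134×10^-5 + 0.05621 + 5.057×10^-6 = 0.05624 K/W
Q = ΔT/ΣR = (378 °C − 19 °C)/0.05624 = 6380 W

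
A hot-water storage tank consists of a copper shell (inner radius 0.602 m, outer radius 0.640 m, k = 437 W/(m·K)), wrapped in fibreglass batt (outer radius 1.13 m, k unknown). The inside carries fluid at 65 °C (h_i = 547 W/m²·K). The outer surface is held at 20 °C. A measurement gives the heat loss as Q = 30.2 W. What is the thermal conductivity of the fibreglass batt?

k = 0.0362 W/m·K

ΣR = ΔT/Q = |65 − 20|/30.2 = 1.490 K/W
Known resistances:
  R_conv,in = 1/(4πr²h) = 1/(4π·0.602²·547) = 4.014×10^-4 K/W
  R_copper = (1/0.602 − 1/0.640)/(4πk) = 0.09863/(4π·437) = 1.796×10^-5 K/W
R_fibreglass batt = ΣR − ΣR_known = 1.490 − 4.194×10^-4 = 1.490 K/W
(1/r₁−1/r₂)/(4πk) = 1.490 ⇒ k = 0.6775/(4π·1.490) = 0.0362 W/m·K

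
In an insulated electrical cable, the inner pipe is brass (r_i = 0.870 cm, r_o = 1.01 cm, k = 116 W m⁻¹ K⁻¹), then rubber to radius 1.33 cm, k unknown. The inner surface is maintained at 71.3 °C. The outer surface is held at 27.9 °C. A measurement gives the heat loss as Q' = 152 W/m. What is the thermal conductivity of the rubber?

ΣR = ΔT/Q' = |71.3 − 27.9|/152 = 0.2855 m·K/W
Known resistances:
  R'_brass = ln(0.0101/0.00870)/(2πk) = 0.1492/(2π·116) = 2.047×10^-4 m·K/W
R_rubber = ΣR − ΣR_known = 0.2855 − 2.047×10^-4 = 0.2853 m·K/W
ln(r₂/r₁)/(2πk) = 0.2853 ⇒ k = 0.2752/(2π·0.2853) = 0.154 W/m·K

k = 0.154 W/m·K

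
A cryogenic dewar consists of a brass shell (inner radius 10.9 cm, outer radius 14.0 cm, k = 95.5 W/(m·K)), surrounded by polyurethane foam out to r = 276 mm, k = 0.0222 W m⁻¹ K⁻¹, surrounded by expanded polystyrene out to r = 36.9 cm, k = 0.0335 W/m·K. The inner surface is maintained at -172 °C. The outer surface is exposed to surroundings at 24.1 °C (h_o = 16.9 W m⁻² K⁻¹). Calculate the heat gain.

Series thermal resistances, inner to outer:
  R_brass = (1/0.109 − 1/0.140)/(4πk) = 2.031/(4π·95.5) = 0.001693 K/W
  R_polyurethane foam = (1/0.140 − 1/0.276)/(4πk) = 3.520/(4π·0.0222) = 12.62 K/W
  R_expanded polystyrene = (1/0.276 − 1/0.369)/(4πk) = 0.9132/(4π·0.0335) = 2.169 K/W
  R_conv,out = 1/(4πr²h) = 1/(4π·0.369²·16.9) = 0.03458 K/W
ΣR = 0.001693 + 12.62 + 2.169 + 0.03458 = 14.83 K/W
Q = ΔT/ΣR = (-172 °C − 24.1 °C)/14.83 = -13.2 W
(Negative Q ⇒ heat flows inward; heat gain = 13.2 W.)

Q = 13.2 W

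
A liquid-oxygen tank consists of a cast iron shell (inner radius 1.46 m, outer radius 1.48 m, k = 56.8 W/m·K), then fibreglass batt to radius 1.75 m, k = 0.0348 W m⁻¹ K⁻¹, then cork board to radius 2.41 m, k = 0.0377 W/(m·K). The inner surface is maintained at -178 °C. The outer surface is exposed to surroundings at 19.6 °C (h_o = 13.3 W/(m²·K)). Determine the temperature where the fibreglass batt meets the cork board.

Resistance network (inner→outer):
  R_cast iron = (1/1.46 − 1/1.48)/(4πk) = 0.009256/(4π·56.8) = 1.297×10^-5 K/W
  R_fibreglass batt = (1/1.48 − 1/1.75)/(4πk) = 0.1042/(4π·0.0348) = 0.2384 K/W
  R_cork board = (1/1.75 − 1/2.41)/(4πk) = 0.1565/(4π·0.0377) = 0.3303 K/W
  R_conv,out = 1/(4πr²h) = 1/(4π·2.41²·13.3) = 0.001030 K/W
ΣR = 1.297×10^-5 + 0.2384 + 0.3303 + 0.001030 = 0.5697 K/W
Q = ΔT/ΣR = (-178 °C − 19.6 °C)/0.5697 = -346.8 W
From the inner boundary to the fibreglass batt/cork board interface, ΣR_partial = 0.2384 K/W.
T_interface = T_in − Q·ΣR_partial = -178 °C − (-346.8)(0.2384) = -95.3 °C

T = -95.3 °C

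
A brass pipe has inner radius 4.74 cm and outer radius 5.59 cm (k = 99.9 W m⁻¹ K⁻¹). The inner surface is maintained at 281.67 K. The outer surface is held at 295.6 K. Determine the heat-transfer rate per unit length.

Q' = 53.0 kW/m

Q' = 2πk·ΔT/ln(r₂/r₁) = 2π × 99.9 × 13.93 / ln(0.0559/0.0474) = 53000 W/m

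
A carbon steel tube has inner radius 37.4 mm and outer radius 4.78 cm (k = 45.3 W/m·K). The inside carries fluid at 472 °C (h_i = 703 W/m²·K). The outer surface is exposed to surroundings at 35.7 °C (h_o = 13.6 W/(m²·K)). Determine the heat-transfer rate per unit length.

Series thermal resistances, inner to outer:
  R'_conv,in = 1/(2πr h) = 1/(2π·0.0374·703) = 0.006053 m·K/W
  R'_carbon steel = ln(0.0478/0.0374)/(2πk) = 0.2454/(2π·45.3) = 8.620×10^-4 m·K/W
  R'_conv,out = 1/(2πr h) = 1/(2π·0.0478·13.6) = 0.2448 m·K/W
ΣR = 0.006053 + 8.620×10^-4 + 0.2448 = 0.2517 m·K/W
Q' = ΔT/ΣR = (472 °C − 35.7 °C)/0.2517 = 1730 W/m

Q' = 1730 W/m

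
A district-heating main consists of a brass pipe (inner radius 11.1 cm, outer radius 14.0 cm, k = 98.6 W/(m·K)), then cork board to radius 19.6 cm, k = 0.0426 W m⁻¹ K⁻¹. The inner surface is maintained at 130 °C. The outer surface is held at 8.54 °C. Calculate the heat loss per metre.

Q' = 96.6 W/m

Series thermal resistances, inner to outer:
  R'_brass = ln(0.140/0.111)/(2πk) = 0.2321/(2π·98.6) = 3.747×10^-4 m·K/W
  R'_cork board = ln(0.196/0.140)/(2πk) = 0.3365/(2π·0.0426) = 1.257 m·K/W
ΣR = 3.747×10^-4 + 1.257 = 1.257 m·K/W
Q' = ΔT/ΣR = (130 °C − 8.54 °C)/1.257 = 96.6 W/m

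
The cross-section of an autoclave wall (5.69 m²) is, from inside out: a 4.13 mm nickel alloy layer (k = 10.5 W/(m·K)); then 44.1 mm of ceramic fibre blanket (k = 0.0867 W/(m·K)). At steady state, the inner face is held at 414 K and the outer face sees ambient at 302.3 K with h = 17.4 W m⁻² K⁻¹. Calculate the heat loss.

Series thermal resistances, inner to outer:
  R_nickel alloy = L/(kA) = 0.00413/(10.5·5.69) = 6.913×10^-5 K/W
  R_ceramic fibre blanket = L/(kA) = 0.0441/(0.0867·5.69) = 0.08939 K/W
  R_conv,out = 1/(hA) = 1/(17.4·5.69) = 0.01010 K/W
ΣR = 6.913×10^-5 + 0.08939 + 0.01010 = 0.09956 K/W
Q = ΔT/ΣR = (414 K − 302.3 K)/0.09956 = 1120 W

Q = 1120 W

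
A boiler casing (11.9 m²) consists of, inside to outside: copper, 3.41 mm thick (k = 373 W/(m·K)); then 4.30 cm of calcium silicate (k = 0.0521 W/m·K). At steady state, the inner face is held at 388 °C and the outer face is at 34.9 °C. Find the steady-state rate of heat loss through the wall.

Series thermal resistances, inner to outer:
  R_copper = L/(kA) = 0.00341/(373·11.9) = 7.682×10^-7 K/W
  R_calcium silicate = L/(kA) = 0.0430/(0.0521·11.9) = 0.06936 K/W
ΣR = 7.682×10^-7 + 0.06936 = 0.06936 K/W
Q = ΔT/ΣR = (388 °C − 34.9 °C)/0.06936 = 5090 W

Q = 5.09 kW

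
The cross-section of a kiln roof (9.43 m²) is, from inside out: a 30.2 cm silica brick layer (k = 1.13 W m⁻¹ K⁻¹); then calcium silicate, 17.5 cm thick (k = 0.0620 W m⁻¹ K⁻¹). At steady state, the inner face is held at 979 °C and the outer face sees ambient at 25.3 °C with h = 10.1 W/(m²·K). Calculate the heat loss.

Q = 2.82 kW

Series thermal resistances, inner to outer:
  R_silica brick = L/(kA) = 0.302/(1.13·9.43) = 0.02834 K/W
  R_calcium silicate = L/(kA) = 0.175/(0.0620·9.43) = 0.2993 K/W
  R_conv,out = 1/(hA) = 1/(10.1·9.43) = 0.01050 K/W
ΣR = 0.02834 + 0.2993 + 0.01050 = 0.3381 K/W
Q = ΔT/ΣR = (979 °C − 25.3 °C)/0.3381 = 2820 W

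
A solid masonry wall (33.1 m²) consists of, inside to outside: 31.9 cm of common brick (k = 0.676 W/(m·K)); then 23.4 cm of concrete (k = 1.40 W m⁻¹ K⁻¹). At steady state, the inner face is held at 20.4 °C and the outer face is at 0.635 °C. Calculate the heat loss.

Series thermal resistances, inner to outer:
  R_common brick = L/(kA) = 0.319/(0.676·33.1) = 0.01426 K/W
  R_concrete = L/(kA) = 0.234/(1.40·33.1) = 0.005050 K/W
ΣR = 0.01426 + 0.005050 = 0.01931 K/W
Q = ΔT/ΣR = (20.4 °C − 0.635 °C)/0.01931 = 1020 W

Q = 1020 W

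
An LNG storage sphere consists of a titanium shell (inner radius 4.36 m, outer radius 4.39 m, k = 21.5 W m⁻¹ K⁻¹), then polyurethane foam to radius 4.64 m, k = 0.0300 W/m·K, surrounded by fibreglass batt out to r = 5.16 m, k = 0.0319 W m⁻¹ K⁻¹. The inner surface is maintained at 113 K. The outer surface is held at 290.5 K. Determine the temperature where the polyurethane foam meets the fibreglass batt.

Treat each layer as a resistance in series:
  R_titanium = (1/4.36 − 1/4.39)/(4πk) = 0.001567/(4π·21.5) = 5.801×10^-6 K/W
  R_polyurethane foam = (1/4.39 − 1/4.64)/(4πk) = 0.01227/(4π·0.0300) = 0.03256 K/W
  R_fibreglass batt = (1/4.64 − 1/5.16)/(4πk) = 0.02172/(4π·0.0319) = 0.05418 K/W
ΣR = 5.801×10^-6 + 0.03256 + 0.05418 = 0.08675 K/W
Q = ΔT/ΣR = (113 K − 290.5 K)/0.08675 = -2046 W
From the inner boundary to the polyurethane foam/fibreglass batt interface, ΣR_partial = 0.03257 K/W.
T_interface = T_in − Q·ΣR_partial = 113 K − (-2046)(0.03257) = 179.6 K

T = 179.6 K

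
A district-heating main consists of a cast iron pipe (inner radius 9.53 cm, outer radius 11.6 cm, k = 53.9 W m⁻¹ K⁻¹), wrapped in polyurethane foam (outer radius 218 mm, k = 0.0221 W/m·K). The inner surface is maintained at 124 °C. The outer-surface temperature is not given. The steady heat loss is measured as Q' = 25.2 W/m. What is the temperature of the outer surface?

T_out = 9.5 °C

Series resistances:
  R'_cast iron = ln(0.116/0.0953)/(2πk) = 0.1966/(2π·53.9) = 5.804×10^-4 m·K/W
  R'_polyurethane foam = ln(0.218/0.116)/(2πk) = 0.6309/(2π·0.0221) = 4.544 m·K/W
ΣR = 4.544 m·K/W
ΔT = Q'·ΣR = 25.2 × 4.544 = 114.5 K
Heat flows outward, so T_out = T_in − ΔT = 124 − 114.5 = 9.5 °C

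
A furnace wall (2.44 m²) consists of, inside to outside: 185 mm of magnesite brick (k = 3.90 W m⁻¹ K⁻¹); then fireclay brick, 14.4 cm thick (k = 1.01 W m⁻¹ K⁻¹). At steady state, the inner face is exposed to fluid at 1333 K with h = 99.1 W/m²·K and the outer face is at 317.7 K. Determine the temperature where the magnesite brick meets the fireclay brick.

Resistance network (inner→outer):
  R_conv,in = 1/(hA) = 1/(99.1·2.44) = 0.004136 K/W
  R_magnesite brick = L/(kA) = 0.185/(3.90·2.44) = 0.01944 K/W
  R_fireclay brick = L/(kA) = 0.144/(1.01·2.44) = 0.05843 K/W
ΣR = 0.004136 + 0.01944 + 0.05843 = 0.08201 K/W
Q = ΔT/ΣR = (1333 K − 317.7 K)/0.08201 = 12380 W
From the inner boundary to the magnesite brick/fireclay brick interface, ΣR_partial = 0.02358 K/W.
T_interface = T_in − Q·ΣR_partial = 1333 K − (12380)(0.02358) = 1041 K

T = 1041 K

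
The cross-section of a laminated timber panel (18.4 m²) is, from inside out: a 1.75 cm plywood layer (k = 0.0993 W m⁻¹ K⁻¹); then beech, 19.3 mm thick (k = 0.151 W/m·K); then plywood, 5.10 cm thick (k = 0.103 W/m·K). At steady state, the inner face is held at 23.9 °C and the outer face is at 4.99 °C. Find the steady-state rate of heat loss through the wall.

Q = 435 W

Series thermal resistances, inner to outer:
  R_plywood = L/(kA) = 0.0175/(0.0993·18.4) = 0.009578 K/W
  R_beech = L/(kA) = 0.0193/(0.151·18.4) = 0.006946 K/W
  R_plywood = L/(kA) = 0.0510/(0.103·18.4) = 0.02691 K/W
ΣR = 0.009578 + 0.006946 + 0.02691 = 0.04343 K/W
Q = ΔT/ΣR = (23.9 °C − 4.99 °C)/0.04343 = 435 W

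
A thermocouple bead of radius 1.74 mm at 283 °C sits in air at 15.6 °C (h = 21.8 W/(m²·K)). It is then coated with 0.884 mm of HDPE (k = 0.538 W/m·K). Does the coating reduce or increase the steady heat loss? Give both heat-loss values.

Critical radius for a sphere: r_cr = 2k/h = 0.0494 m = 4.94 cm.
Outer radius after coating: r₂ = 0.00174 + 8.84×10^-4 = 0.002624 m.
Since r₁ < r_cr and r₂ ≤ r_cr, the coating moves toward the maximum at r_cr — heat loss rises.
Bare: R = 1/(4πr₁²h) = 1206 K/W; Q = 267.4/1206 = 0.222 W.
Coated: R = R_cond + R_conv = 558.8 K/W; Q = 267.4/558.8 = 0.479 W.

increases: 0.222 → 0.479 W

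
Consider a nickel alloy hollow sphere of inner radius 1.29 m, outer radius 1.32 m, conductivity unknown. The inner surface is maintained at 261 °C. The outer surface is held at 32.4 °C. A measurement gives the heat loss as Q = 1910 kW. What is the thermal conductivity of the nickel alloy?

k = 11.7 W/m·K

ΣR = ΔT/Q = |261 − 32.4|/1.91×10^6 = 1.197×10^-4 K/W
(1/r₁−1/r₂)/(4πk) = 1.197×10^-4 ⇒ k = 0.01762/(4π·1.197×10^-4) = 11.7 W/m·K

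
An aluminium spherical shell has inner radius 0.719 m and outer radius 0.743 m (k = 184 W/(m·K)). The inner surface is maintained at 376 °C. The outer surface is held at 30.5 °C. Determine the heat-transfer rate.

Q = 1.78×10^7 W

Q = 4πk·ΔT/(1/r₁ − 1/r₂) = 4π × 184 × 345.5 / (1/0.719 − 1/0.743) = 1.78×10^7 W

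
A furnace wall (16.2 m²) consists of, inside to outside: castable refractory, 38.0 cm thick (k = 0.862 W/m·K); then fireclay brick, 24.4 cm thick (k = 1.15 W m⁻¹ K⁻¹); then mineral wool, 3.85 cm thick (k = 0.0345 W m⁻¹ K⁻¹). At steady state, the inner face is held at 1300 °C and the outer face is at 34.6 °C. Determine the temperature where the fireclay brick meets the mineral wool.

Series thermal resistances, inner to outer:
  R_castable refractory = L/(kA) = 0.380/(0.862·16.2) = 0.02721 K/W
  R_fireclay brick = L/(kA) = 0.244/(1.15·16.2) = 0.01310 K/W
  R_mineral wool = L/(kA) = 0.0385/(0.0345·16.2) = 0.06889 K/W
ΣR = 0.02721 + 0.01310 + 0.06889 = 0.1092 K/W
Q = ΔT/ΣR = (1300 °C − 34.6 °C)/0.1092 = 11590 W
From the inner boundary to the fireclay brick/mineral wool interface, ΣR_partial = 0.04031 K/W.
T_interface = T_in − Q·ΣR_partial = 1300 °C − (11590)(0.04031) = 833 °C

T = 833 °C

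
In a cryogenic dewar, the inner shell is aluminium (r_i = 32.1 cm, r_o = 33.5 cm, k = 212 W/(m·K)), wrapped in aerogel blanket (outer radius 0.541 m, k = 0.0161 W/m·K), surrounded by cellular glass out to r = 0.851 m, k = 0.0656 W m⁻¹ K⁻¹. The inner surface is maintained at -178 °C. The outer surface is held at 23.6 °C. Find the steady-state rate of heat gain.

Resistance network (inner→outer):
  R_aluminium = (1/0.321 − 1/0.335)/(4πk) = 0.1302/(4π·212) = 4.887×10^-5 K/W
  R_aerogel blanket = (1/0.335 − 1/0.541)/(4πk) = 1.137/(4π·0.0161) = 5.618 K/W
  R_cellular glass = (1/0.541 − 1/0.851)/(4πk) = 0.6733/(4π·0.0656) = 0.8168 K/W
ΣR = 4.887×10^-5 + 5.618 + 0.8168 = 6.435 K/W
Q = ΔT/ΣR = (-178 °C − 23.6 °C)/6.435 = -31.3 W
(Negative Q ⇒ heat flows inward; heat gain = 31.3 W.)

Q = 31.3 W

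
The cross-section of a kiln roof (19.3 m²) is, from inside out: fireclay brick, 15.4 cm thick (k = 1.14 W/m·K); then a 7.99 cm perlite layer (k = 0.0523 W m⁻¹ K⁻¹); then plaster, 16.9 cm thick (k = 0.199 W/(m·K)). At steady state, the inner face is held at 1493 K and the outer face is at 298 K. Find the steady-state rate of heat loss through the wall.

Resistance network (inner→outer):
  R_fireclay brick = L/(kA) = 0.154/(1.14·19.3) = 0.006999 K/W
  R_perlite = L/(kA) = 0.0799/(0.0523·19.3) = 0.07916 K/W
  R_plaster = L/(kA) = 0.169/(0.199·19.3) = 0.04400 K/W
ΣR = 0.006999 + 0.07916 + 0.04400 = 0.1302 K/W
Q = ΔT/ΣR = (1493 K − 298 K)/0.1302 = 9180 W

Q = 9.18 kW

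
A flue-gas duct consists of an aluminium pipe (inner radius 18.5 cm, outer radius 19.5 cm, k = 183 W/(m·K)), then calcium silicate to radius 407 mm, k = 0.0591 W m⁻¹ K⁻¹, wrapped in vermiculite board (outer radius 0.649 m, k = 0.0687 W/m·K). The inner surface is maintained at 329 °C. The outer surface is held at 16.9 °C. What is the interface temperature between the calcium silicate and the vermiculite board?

Treat each layer as a resistance in series:
  R'_aluminium = ln(0.195/0.185)/(2πk) = 0.05264/(2π·183) = 4.578×10^-5 m·K/W
  R'_calcium silicate = ln(0.407/0.195)/(2πk) = 0.7358/(2π·0.0591) = 1.982 m·K/W
  R'_vermiculite board = ln(0.649/0.407)/(2πk) = 0.4666/(2π·0.0687) = 1.081 m·K/W
ΣR = 4.578×10^-5 + 1.982 + 1.081 = 3.063 m·K/W
Q' = ΔT/ΣR = (329 °C − 16.9 °C)/3.063 = 101.9 W/m
From the inner boundary to the calcium silicate/vermiculite board interface, ΣR_partial = 1.982 m·K/W.
T_interface = T_in − Q'·ΣR_partial = 329 °C − (101.9)(1.982) = 127 °C

T = 127 °C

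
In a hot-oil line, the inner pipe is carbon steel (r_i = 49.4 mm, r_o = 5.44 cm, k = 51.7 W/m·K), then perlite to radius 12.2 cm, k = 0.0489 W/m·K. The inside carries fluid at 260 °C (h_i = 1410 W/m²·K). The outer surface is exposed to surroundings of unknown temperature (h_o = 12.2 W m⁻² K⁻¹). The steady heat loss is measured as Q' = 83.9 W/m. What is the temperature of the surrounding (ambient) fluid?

Sum the resistances:
  R'_conv,in = 1/(2πr h) = 1/(2π·0.0494·1410) = 0.002285 m·K/W
  R'_carbon steel = ln(0.0544/0.0494)/(2πk) = 0.09641/(2π·51.7) = 2.968×10^-4 m·K/W
  R'_perlite = ln(0.122/0.0544)/(2πk) = 0.8077/(2π·0.0489) = 2.629 m·K/W
  R'_conv,out = 1/(2πr h) = 1/(2π·0.122·12.2) = 0.1069 m·K/W
ΣR = 2.738 m·K/W
ΔT = Q'·ΣR = 83.9 × 2.738 = 229.7 K
Heat flows outward, so T_out = T_in − ΔT = 260 − 229.7 = 30.3 °C

T_out = 30.3 °C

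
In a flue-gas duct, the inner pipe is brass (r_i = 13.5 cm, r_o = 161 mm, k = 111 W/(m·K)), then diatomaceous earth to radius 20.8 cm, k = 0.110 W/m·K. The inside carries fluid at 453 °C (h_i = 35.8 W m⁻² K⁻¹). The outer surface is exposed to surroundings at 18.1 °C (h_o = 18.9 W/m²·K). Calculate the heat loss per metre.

Resistance network (inner→outer):
  R'_conv,in = 1/(2πr h) = 1/(2π·0.135·35.8) = 0.03293 m·K/W
  R'_brass = ln(0.161/0.135)/(2πk) = 0.1761/(2π·111) = 2.525×10^-4 m·K/W
  R'_diatomaceous earth = ln(0.208/0.161)/(2πk) = 0.2561/(2π·0.110) = 0.3706 m·K/W
  R'_conv,out = 1/(2πr h) = 1/(2π·0.208·18.9) = 0.04049 m·K/W
ΣR = 0.03293 + 2.525×10^-4 + 0.3706 + 0.04049 = 0.4443 m·K/W
Q' = ΔT/ΣR = (453 °C − 18.1 °C)/0.4443 = 979 W/m

Q' = 979 W/m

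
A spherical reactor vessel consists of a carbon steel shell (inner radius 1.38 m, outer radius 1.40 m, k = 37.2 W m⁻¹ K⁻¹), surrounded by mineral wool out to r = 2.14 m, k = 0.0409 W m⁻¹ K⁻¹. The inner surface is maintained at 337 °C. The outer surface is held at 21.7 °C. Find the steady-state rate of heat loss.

Series thermal resistances, inner to outer:
  R_carbon steel = (1/1.38 − 1/1.40)/(4πk) = 0.01035/(4π·37.2) = 2.214×10^-5 K/W
  R_mineral wool = (1/1.40 − 1/2.14)/(4πk) = 0.2470/(4π·0.0409) = 0.4806 K/W
ΣR = 2.214×10^-5 + 0.4806 = 0.4806 K/W
Q = ΔT/ΣR = (337 °C − 21.7 °C)/0.4806 = 656 W

Q = 656 W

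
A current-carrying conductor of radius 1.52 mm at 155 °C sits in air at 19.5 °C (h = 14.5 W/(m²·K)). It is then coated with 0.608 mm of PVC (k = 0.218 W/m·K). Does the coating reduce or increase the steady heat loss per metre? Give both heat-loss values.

Critical radius for a cylinder: r_cr = k/h = 0.0150 m = 1.50 cm.
Outer radius after coating: r₂ = 0.00152 + 6.08×10^-4 = 0.002128 m.
Since r₁ < r_cr and r₂ ≤ r_cr, the coating moves toward the maximum at r_cr — heat loss rises.
Bare: R = 1/(2πr₁h) = 7.221 m·K/W; Q = 135.5/7.221 = 18.8 W/m.
Coated: R = R_cond + R_conv = 5.404 m·K/W; Q = 135.5/5.404 = 25.1 W/m.

increases: 18.8 → 25.1 W/m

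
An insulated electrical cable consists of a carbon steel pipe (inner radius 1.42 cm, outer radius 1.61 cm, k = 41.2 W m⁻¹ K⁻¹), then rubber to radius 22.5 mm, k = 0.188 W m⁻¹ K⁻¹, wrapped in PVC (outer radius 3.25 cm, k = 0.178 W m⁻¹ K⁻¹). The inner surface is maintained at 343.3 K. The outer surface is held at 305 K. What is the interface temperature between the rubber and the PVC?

T = 325.6 K

Treat each layer as a resistance in series:
  R'_carbon steel = ln(0.0161/0.0142)/(2πk) = 0.1256/(2π·41.2) = 4.851×10^-4 m·K/W
  R'_rubber = ln(0.0225/0.0161)/(2πk) = 0.3347/(2π·0.188) = 0.2833 m·K/W
  R'_PVC = ln(0.0325/0.0225)/(2πk) = 0.3677/(2π·0.178) = 0.3288 m·K/W
ΣR = 4.851×10^-4 + 0.2833 + 0.3288 = 0.6126 m·K/W
Q' = ΔT/ΣR = (343.3 K − 305 K)/0.6126 = 62.52 W/m
From the inner boundary to the rubber/PVC interface, ΣR_partial = 0.2838 m·K/W.
T_interface = T_in − Q'·ΣR_partial = 343.3 K − (62.52)(0.2838) = 325.6 K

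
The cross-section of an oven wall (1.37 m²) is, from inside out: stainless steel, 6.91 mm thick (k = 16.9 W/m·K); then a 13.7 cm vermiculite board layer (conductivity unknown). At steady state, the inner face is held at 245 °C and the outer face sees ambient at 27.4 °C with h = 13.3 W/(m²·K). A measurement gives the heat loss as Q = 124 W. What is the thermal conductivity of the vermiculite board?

k = 0.0588 W/m·K

ΣR = ΔT/Q = |245 − 27.4|/124 = 1.755 K/W
Known resistances:
  R_stainless steel = L/(kA) = 0.00691/(16.9·1.37) = 2.984×10^-4 K/W
  R_conv,out = 1/(hA) = 1/(13.3·1.37) = 0.05488 K/W
R_vermiculite board = ΣR − ΣR_known = 1.755 − 0.05518 = 1.700 K/W
L/(kA) = 1.700 ⇒ k = 0.137/(1.700·1.37) = 0.0588 W/m·K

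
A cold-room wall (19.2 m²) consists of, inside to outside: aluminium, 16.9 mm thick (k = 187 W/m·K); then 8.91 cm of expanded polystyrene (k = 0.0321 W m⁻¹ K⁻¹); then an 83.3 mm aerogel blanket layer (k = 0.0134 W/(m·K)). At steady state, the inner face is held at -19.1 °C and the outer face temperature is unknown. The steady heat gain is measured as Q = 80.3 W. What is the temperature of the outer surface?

Sum the resistances:
  R_aluminium = L/(kA) = 0.0169/(187·19.2) = 4.707×10^-6 K/W
  R_expanded polystyrene = L/(kA) = 0.0891/(0.0321·19.2) = 0.1446 K/W
  R_aerogel blanket = L/(kA) = 0.0833/(0.0134·19.2) = 0.3238 K/W
ΣR = 0.4683 K/W
ΔT = Q·ΣR = 80.3 × 0.4683 = 37.60 K
Heat flows inward, so T_out = T_in + ΔT = -19.1 + 37.60 = 18.5 °C

T_out = 18.5 °C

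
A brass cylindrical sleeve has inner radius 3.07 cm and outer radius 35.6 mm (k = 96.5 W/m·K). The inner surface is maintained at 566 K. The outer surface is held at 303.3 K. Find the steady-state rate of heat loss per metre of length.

Q' = 2πk·ΔT/ln(r₂/r₁) = 2π × 96.5 × 262.7 / ln(0.0356/0.0307) = 1.08×10^6 W/m

Q' = 1080 kW/m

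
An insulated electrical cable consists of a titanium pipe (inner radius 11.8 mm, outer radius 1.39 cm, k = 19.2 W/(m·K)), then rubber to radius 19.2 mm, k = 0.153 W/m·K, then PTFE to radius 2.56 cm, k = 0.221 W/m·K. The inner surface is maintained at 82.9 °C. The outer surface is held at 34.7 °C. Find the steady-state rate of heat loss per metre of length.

Resistance network (inner→outer):
  R'_titanium = ln(0.0139/0.0118)/(2πk) = 0.1638/(2π·19.2) = 0.001358 m·K/W
  R'_rubber = ln(0.0192/0.0139)/(2πk) = 0.3230/(2π·0.153) = 0.3360 m·K/W
  R'_PTFE = ln(0.0256/0.0192)/(2πk) = 0.2877/(2π·0.221) = 0.2072 m·K/W
ΣR = 0.001358 + 0.3360 + 0.2072 = 0.5446 m·K/W
Q' = ΔT/ΣR = (82.9 °C − 34.7 °C)/0.5446 = 88.5 W/m

Q' = 88.5 W/m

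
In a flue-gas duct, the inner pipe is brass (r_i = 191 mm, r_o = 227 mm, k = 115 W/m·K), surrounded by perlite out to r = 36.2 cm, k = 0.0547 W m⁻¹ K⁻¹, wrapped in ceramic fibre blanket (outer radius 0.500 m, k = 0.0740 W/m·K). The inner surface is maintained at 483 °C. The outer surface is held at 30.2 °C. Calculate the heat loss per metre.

Series thermal resistances, inner to outer:
  R'_brass = ln(0.227/0.191)/(2πk) = 0.1727/(2π·115) = 2.390×10^-4 m·K/W
  R'_perlite = ln(0.362/0.227)/(2πk) = 0.4667/(2π·0.0547) = 1.358 m·K/W
  R'_ceramic fibre blanket = ln(0.500/0.362)/(2πk) = 0.3230/(2π·0.0740) = 0.6946 m·K/W
ΣR = 2.390×10^-4 + 1.358 + 0.6946 = 2.053 m·K/W
Q' = ΔT/ΣR = (483 °C − 30.2 °C)/2.053 = 221 W/m

Q' = 221 W/m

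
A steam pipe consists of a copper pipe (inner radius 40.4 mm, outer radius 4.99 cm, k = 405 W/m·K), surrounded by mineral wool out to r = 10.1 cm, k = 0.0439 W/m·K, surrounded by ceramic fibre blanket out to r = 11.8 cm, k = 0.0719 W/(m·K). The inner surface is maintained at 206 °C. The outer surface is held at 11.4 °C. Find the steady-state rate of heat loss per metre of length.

Q' = 67.1 W/m

Treat each layer as a resistance in series:
  R'_copper = ln(0.0499/0.0404)/(2πk) = 0.2112/(2π·405) = 8.299×10^-5 m·K/W
  R'_mineral wool = ln(0.101/0.0499)/(2πk) = 0.7051/(2π·0.0439) = 2.556 m·K/W
  R'_ceramic fibre blanket = ln(0.118/0.101)/(2πk) = 0.1556/(2π·0.0719) = 0.3444 m·K/W
ΣR = 8.299×10^-5 + 2.556 + 0.3444 = 2.900 m·K/W
Q' = ΔT/ΣR = (206 °C − 11.4 °C)/2.900 = 67.1 W/m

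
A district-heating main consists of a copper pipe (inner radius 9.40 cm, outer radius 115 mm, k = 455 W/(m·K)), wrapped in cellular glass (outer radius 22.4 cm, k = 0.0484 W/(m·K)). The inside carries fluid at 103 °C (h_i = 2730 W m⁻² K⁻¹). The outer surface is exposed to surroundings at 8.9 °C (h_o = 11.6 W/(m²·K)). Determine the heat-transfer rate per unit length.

Q' = 41.7 W/m

Series thermal resistances, inner to outer:
  R'_conv,in = 1/(2πr h) = 1/(2π·0.0940·2730) = 6.202×10^-4 m·K/W
  R'_copper = ln(0.115/0.0940)/(2πk) = 0.2016/(2π·455) = 7.053×10^-5 m·K/W
  R'_cellular glass = ln(0.224/0.115)/(2πk) = 0.6667/(2π·0.0484) = 2.192 m·K/W
  R'_conv,out = 1/(2πr h) = 1/(2π·0.224·11.6) = 0.06125 m·K/W
ΣR = 6.202×10^-4 + 7.053×10^-5 + 2.192 + 0.06125 = 2.254 m·K/W
Q' = ΔT/ΣR = (103 °C − 8.9 °C)/2.254 = 41.7 W/m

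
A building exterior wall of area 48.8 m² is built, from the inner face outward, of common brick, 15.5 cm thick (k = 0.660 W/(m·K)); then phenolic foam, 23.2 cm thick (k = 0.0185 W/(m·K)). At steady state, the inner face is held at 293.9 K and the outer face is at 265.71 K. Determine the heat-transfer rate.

Q = 108 W

Treat each layer as a resistance in series:
  R_common brick = L/(kA) = 0.155/(0.660·48.8) = 0.004812 K/W
  R_phenolic foam = L/(kA) = 0.232/(0.0185·48.8) = 0.2570 K/W
ΣR = 0.004812 + 0.2570 = 0.2618 K/W
Q = ΔT/ΣR = (293.9 K − 265.71 K)/0.2618 = 108 W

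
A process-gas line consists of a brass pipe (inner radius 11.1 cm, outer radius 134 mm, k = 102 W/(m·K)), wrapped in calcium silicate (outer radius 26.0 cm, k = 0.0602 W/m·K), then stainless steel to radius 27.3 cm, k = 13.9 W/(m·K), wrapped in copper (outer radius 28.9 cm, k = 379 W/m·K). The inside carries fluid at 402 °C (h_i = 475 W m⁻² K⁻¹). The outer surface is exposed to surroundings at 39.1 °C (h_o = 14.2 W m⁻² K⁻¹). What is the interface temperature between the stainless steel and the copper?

T = 46.9 °C

Series thermal resistances, inner to outer:
  R'_conv,in = 1/(2πr h) = 1/(2π·0.111·475) = 0.003019 m·K/W
  R'_brass = ln(0.134/0.111)/(2πk) = 0.1883/(2π·102) = 2.938×10^-4 m·K/W
  R'_calcium silicate = ln(0.260/0.134)/(2πk) = 0.6628/(2π·0.0602) = 1.752 m·K/W
  R'_stainless steel = ln(0.273/0.260)/(2πk) = 0.04879/(2π·13.9) = 5.586×10^-4 m·K/W
  R'_copper = ln(0.289/0.273)/(2πk) = 0.05695/(2π·379) = 2.392×10^-5 m·K/W
  R'_conv,out = 1/(2πr h) = 1/(2π·0.289·14.2) = 0.03878 m·K/W
ΣR = 0.003019 + 2.938×10^-4 + 1.752 + 5.586×10^-4 + 2.392×10^-5 + 0.03878 = 1.795 m·K/W
Q' = ΔT/ΣR = (402 °C − 39.1 °C)/1.795 = 202.2 W/m
From the inner boundary to the stainless steel/copper interface, ΣR_partial = 1.756 m·K/W.
T_interface = T_in − Q'·ΣR_partial = 402 °C − (202.2)(1.756) = 46.9 °C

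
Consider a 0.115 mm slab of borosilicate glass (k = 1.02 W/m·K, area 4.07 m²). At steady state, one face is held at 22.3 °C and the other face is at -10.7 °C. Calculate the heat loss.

Q = 1190 kW

Q = kA·ΔT/L = 1.02 × 4.07 × |22.3 °C − -10.7 °C| / 1.15×10^-4 = 1.19×10^6 W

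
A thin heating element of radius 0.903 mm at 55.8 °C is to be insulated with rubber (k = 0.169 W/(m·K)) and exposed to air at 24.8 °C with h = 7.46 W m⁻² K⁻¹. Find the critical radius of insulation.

For a cylinder, r_cr = k_ins/h = 0.169/7.46 = 0.0227 m = 2.27 cm

r_cr = 2.27 cm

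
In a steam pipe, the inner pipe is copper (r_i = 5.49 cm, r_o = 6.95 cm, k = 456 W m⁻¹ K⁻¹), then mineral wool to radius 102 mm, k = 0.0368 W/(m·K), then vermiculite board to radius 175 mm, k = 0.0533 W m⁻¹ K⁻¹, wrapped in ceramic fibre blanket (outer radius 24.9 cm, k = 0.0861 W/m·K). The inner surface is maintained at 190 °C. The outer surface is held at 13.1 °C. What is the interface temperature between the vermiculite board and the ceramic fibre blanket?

T = 42.5 °C

Resistance network (inner→outer):
  R'_copper = ln(0.0695/0.0549)/(2πk) = 0.2358/(2π·456) = 8.230×10^-5 m·K/W
  R'_mineral wool = ln(0.102/0.0695)/(2πk) = 0.3836/(2π·0.0368) = 1.659 m·K/W
  R'_vermiculite board = ln(0.175/0.102)/(2πk) = 0.5398/(2π·0.0533) = 1.612 m·K/W
  R'_ceramic fibre blanket = ln(0.249/0.175)/(2πk) = 0.3527/(2π·0.0861) = 0.6519 m·K/W
ΣR = 8.230×10^-5 + 1.659 + 1.612 + 0.6519 = 3.923 m·K/W
Q' = ΔT/ΣR = (190 °C − 13.1 °C)/3.923 = 45.09 W/m
From the inner boundary to the vermiculite board/ceramic fibre blanket interface, ΣR_partial = 3.271 m·K/W.
T_interface = T_in − Q'·ΣR_partial = 190 °C − (45.09)(3.271) = 42.5 °C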